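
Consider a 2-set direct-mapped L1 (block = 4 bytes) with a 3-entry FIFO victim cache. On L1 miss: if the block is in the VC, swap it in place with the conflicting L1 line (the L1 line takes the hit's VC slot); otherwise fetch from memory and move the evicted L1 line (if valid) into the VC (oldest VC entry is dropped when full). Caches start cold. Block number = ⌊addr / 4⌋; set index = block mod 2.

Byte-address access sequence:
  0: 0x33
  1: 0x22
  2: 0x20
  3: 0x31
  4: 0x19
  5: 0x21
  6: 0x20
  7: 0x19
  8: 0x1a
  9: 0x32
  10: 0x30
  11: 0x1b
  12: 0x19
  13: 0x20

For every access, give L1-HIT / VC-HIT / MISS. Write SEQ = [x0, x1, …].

  [0] addr=0x33 blk=12 s=0: MISS | VC []
  [1] addr=0x22 blk=8 s=0: MISS | VC [12]
  [2] addr=0x20 blk=8 s=0: L1-HIT | VC [12]
  [3] addr=0x31 blk=12 s=0: VC-HIT | VC [8]
  [4] addr=0x19 blk=6 s=0: MISS | VC [8, 12]
  [5] addr=0x21 blk=8 s=0: VC-HIT | VC [6, 12]
  [6] addr=0x20 blk=8 s=0: L1-HIT | VC [6, 12]
  [7] addr=0x19 blk=6 s=0: VC-HIT | VC [8, 12]
  [8] addr=0x1a blk=6 s=0: L1-HIT | VC [8, 12]
  [9] addr=0x32 blk=12 s=0: VC-HIT | VC [8, 6]
  [10] addr=0x30 blk=12 s=0: L1-HIT | VC [8, 6]
  [11] addr=0x1b blk=6 s=0: VC-HIT | VC [8, 12]
  [12] addr=0x19 blk=6 s=0: L1-HIT | VC [8, 12]
  [13] addr=0x20 blk=8 s=0: VC-HIT | VC [6, 12]

SEQ = [MISS, MISS, L1-HIT, VC-HIT, MISS, VC-HIT, L1-HIT, VC-HIT, L1-HIT, VC-HIT, L1-HIT, VC-HIT, L1-HIT, VC-HIT]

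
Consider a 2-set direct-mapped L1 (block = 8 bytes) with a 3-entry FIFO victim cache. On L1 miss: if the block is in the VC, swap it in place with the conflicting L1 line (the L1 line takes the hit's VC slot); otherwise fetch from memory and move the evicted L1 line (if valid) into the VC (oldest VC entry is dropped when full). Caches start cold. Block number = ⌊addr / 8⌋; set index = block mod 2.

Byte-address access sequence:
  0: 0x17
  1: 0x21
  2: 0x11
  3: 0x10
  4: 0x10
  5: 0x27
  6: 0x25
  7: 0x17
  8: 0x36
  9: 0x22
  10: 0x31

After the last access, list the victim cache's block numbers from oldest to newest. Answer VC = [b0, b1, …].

VC = [4, 2]

  [0] addr=0x17 blk=2 s=0: MISS | VC []
  [1] addr=0x21 blk=4 s=0: MISS | VC [2]
  [2] addr=0x11 blk=2 s=0: VC-HIT | VC [4]
  [3] addr=0x10 blk=2 s=0: L1-HIT | VC [4]
  [4] addr=0x10 blk=2 s=0: L1-HIT | VC [4]
  [5] addr=0x27 blk=4 s=0: VC-HIT | VC [2]
  [6] addr=0x25 blk=4 s=0: L1-HIT | VC [2]
  [7] addr=0x17 blk=2 s=0: VC-HIT | VC [4]
  [8] addr=0x36 blk=6 s=0: MISS | VC [4, 2]
  [9] addr=0x22 blk=4 s=0: VC-HIT | VC [6, 2]
  [10] addr=0x31 blk=6 s=0: VC-HIT | VC [4, 2]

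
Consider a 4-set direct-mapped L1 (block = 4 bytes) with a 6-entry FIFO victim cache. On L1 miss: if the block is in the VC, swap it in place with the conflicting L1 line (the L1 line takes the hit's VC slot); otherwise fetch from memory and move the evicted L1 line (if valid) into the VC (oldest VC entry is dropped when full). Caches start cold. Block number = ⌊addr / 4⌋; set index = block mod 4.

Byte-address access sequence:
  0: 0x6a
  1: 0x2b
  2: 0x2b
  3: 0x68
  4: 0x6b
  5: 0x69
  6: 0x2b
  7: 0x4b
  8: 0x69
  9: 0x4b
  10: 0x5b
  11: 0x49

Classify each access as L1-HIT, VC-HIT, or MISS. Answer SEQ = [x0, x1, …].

SEQ = [MISS, MISS, L1-HIT, VC-HIT, L1-HIT, L1-HIT, VC-HIT, MISS, VC-HIT, VC-HIT, MISS, VC-HIT]

  [0] addr=0x6a blk=26 s=2: MISS | VC []
  [1] addr=0x2b blk=10 s=2: MISS | VC [26]
  [2] addr=0x2b blk=10 s=2: L1-HIT | VC [26]
  [3] addr=0x68 blk=26 s=2: VC-HIT | VC [10]
  [4] addr=0x6b blk=26 s=2: L1-HIT | VC [10]
  [5] addr=0x69 blk=26 s=2: L1-HIT | VC [10]
  [6] addr=0x2b blk=10 s=2: VC-HIT | VC [26]
  [7] addr=0x4b blk=18 s=2: MISS | VC [26, 10]
  [8] addr=0x69 blk=26 s=2: VC-HIT | VC [18, 10]
  [9] addr=0x4b blk=18 s=2: VC-HIT | VC [26, 10]
  [10] addr=0x5b blk=22 s=2: MISS | VC [26, 10, 18]
  [11] addr=0x49 blk=18 s=2: VC-HIT | VC [26, 10, 22]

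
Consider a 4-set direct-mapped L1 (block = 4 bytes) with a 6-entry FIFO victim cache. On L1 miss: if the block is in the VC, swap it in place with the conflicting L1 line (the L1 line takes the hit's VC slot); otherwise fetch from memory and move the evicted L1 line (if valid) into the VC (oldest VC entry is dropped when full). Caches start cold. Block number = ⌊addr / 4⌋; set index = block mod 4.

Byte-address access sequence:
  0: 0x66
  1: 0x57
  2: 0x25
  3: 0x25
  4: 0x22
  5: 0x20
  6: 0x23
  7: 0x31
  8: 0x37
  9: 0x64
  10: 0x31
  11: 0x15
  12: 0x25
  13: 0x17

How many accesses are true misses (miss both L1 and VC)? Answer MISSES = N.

MISSES = 7

#0 0x66→b25/s1 MISS; vc=[]
#1 0x57→b21/s1 MISS; vc=[25]
#2 0x25→b9/s1 MISS; vc=[25,21]
#3 0x25→b9/s1 L1-HIT; vc=[25,21]
#4 0x22→b8/s0 MISS; vc=[25,21]
#5 0x20→b8/s0 L1-HIT; vc=[25,21]
#6 0x23→b8/s0 L1-HIT; vc=[25,21]
#7 0x31→b12/s0 MISS; vc=[25,21,8]
#8 0x37→b13/s1 MISS; vc=[25,21,8,9]
#9 0x64→b25/s1 VC-HIT; vc=[13,21,8,9]
#10 0x31→b12/s0 L1-HIT; vc=[13,21,8,9]
#11 0x15→b5/s1 MISS; vc=[13,21,8,9,25]
#12 0x25→b9/s1 VC-HIT; vc=[13,21,8,5,25]
#13 0x17→b5/s1 VC-HIT; vc=[13,21,8,9,25]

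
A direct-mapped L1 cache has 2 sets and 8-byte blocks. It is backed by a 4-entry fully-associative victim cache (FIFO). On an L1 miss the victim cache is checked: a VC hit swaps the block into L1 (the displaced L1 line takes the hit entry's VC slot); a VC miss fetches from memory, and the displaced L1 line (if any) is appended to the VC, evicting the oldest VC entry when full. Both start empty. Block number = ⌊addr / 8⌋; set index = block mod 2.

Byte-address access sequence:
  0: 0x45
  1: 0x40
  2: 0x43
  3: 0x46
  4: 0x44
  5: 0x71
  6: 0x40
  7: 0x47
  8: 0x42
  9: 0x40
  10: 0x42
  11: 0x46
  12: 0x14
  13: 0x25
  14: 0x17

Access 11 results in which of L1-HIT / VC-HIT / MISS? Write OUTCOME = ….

OUTCOME = L1-HIT

0: 0x45 (blk 8, set 0) → MISS  vc=[]
1: 0x40 (blk 8, set 0) → L1-HIT  vc=[]
2: 0x43 (blk 8, set 0) → L1-HIT  vc=[]
3: 0x46 (blk 8, set 0) → L1-HIT  vc=[]
4: 0x44 (blk 8, set 0) → L1-HIT  vc=[]
5: 0x71 (blk 14, set 0) → MISS  vc=[8]
6: 0x40 (blk 8, set 0) → VC-HIT  vc=[14]
7: 0x47 (blk 8, set 0) → L1-HIT  vc=[14]
8: 0x42 (blk 8, set 0) → L1-HIT  vc=[14]
9: 0x40 (blk 8, set 0) → L1-HIT  vc=[14]
10: 0x42 (blk 8, set 0) → L1-HIT  vc=[14]
11: 0x46 (blk 8, set 0) → L1-HIT  vc=[14]
12: 0x14 (blk 2, set 0) → MISS  vc=[14, 8]
13: 0x25 (blk 4, set 0) → MISS  vc=[14, 8, 2]
14: 0x17 (blk 2, set 0) → VC-HIT  vc=[14, 8, 4]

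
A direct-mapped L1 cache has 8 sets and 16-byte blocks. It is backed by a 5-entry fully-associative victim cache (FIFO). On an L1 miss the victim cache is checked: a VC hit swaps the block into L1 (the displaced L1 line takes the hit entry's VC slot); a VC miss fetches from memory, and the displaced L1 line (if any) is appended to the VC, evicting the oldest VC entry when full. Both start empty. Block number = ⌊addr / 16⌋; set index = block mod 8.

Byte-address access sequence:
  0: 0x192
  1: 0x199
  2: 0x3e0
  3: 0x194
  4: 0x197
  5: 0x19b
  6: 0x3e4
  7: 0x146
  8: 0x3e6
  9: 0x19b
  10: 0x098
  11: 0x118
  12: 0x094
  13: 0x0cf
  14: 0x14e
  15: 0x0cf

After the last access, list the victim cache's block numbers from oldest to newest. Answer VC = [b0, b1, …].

VC = [25, 17, 20]

0: 0x192 (blk 25, set 1) → MISS  vc=[]
1: 0x199 (blk 25, set 1) → L1-HIT  vc=[]
2: 0x3e0 (blk 62, set 6) → MISS  vc=[]
3: 0x194 (blk 25, set 1) → L1-HIT  vc=[]
4: 0x197 (blk 25, set 1) → L1-HIT  vc=[]
5: 0x19b (blk 25, set 1) → L1-HIT  vc=[]
6: 0x3e4 (blk 62, set 6) → L1-HIT  vc=[]
7: 0x146 (blk 20, set 4) → MISS  vc=[]
8: 0x3e6 (blk 62, set 6) → L1-HIT  vc=[]
9: 0x19b (blk 25, set 1) → L1-HIT  vc=[]
10: 0x98 (blk 9, set 1) → MISS  vc=[25]
11: 0x118 (blk 17, set 1) → MISS  vc=[25, 9]
12: 0x94 (blk 9, set 1) → VC-HIT  vc=[25, 17]
13: 0xcf (blk 12, set 4) → MISS  vc=[25, 17, 20]
14: 0x14e (blk 20, set 4) → VC-HIT  vc=[25, 17, 12]
15: 0xcf (blk 12, set 4) → VC-HIT  vc=[25, 17, 20]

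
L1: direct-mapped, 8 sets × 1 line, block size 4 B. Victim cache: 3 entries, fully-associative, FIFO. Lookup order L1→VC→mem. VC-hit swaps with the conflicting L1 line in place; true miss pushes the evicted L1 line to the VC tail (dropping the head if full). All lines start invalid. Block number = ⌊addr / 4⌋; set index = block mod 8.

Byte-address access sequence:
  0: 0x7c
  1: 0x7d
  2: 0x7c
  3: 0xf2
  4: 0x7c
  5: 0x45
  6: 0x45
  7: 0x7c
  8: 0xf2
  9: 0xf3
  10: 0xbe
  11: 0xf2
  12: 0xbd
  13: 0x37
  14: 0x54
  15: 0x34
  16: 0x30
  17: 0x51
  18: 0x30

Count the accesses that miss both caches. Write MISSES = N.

  [0] addr=0x7c blk=31 s=7: MISS | VC []
  [1] addr=0x7d blk=31 s=7: L1-HIT | VC []
  [2] addr=0x7c blk=31 s=7: L1-HIT | VC []
  [3] addr=0xf2 blk=60 s=4: MISS | VC []
  [4] addr=0x7c blk=31 s=7: L1-HIT | VC []
  [5] addr=0x45 blk=17 s=1: MISS | VC []
  [6] addr=0x45 blk=17 s=1: L1-HIT | VC []
  [7] addr=0x7c blk=31 s=7: L1-HIT | VC []
  [8] addr=0xf2 blk=60 s=4: L1-HIT | VC []
  [9] addr=0xf3 blk=60 s=4: L1-HIT | VC []
  [10] addr=0xbe blk=47 s=7: MISS | VC [31]
  [11] addr=0xf2 blk=60 s=4: L1-HIT | VC [31]
  [12] addr=0xbd blk=47 s=7: L1-HIT | VC [31]
  [13] addr=0x37 blk=13 s=5: MISS | VC [31]
  [14] addr=0x54 blk=21 s=5: MISS | VC [31, 13]
  [15] addr=0x34 blk=13 s=5: VC-HIT | VC [31, 21]
  [16] addr=0x30 blk=12 s=4: MISS | VC [31, 21, 60]
  [17] addr=0x51 blk=20 s=4: MISS | VC [21, 60, 12]
  [18] addr=0x30 blk=12 s=4: VC-HIT | VC [21, 60, 20]

MISSES = 8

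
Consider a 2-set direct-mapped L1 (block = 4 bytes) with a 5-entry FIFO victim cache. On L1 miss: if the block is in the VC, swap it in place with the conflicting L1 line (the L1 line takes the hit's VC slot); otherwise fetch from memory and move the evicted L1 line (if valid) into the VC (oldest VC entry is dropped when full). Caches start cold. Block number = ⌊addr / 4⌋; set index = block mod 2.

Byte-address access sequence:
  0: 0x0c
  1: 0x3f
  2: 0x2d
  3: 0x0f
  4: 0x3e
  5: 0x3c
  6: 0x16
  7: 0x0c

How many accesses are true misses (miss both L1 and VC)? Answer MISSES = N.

  [0] addr=0xc blk=3 s=1: MISS | VC []
  [1] addr=0x3f blk=15 s=1: MISS | VC [3]
  [2] addr=0x2d blk=11 s=1: MISS | VC [3, 15]
  [3] addr=0xf blk=3 s=1: VC-HIT | VC [11, 15]
  [4] addr=0x3e blk=15 s=1: VC-HIT | VC [11, 3]
  [5] addr=0x3c blk=15 s=1: L1-HIT | VC [11, 3]
  [6] addr=0x16 blk=5 s=1: MISS | VC [11, 3, 15]
  [7] addr=0xc blk=3 s=1: VC-HIT | VC [11, 5, 15]

MISSES = 4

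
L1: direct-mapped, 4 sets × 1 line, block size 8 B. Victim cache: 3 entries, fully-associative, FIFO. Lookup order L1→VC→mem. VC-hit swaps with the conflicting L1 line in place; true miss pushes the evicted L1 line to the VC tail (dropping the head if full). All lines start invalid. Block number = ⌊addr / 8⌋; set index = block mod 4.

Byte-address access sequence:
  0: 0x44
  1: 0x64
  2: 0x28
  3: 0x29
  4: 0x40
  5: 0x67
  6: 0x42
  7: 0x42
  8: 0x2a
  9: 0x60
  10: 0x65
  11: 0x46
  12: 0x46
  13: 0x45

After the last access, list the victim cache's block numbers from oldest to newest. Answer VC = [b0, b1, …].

#0 0x44→b8/s0 MISS; vc=[]
#1 0x64→b12/s0 MISS; vc=[8]
#2 0x28→b5/s1 MISS; vc=[8]
#3 0x29→b5/s1 L1-HIT; vc=[8]
#4 0x40→b8/s0 VC-HIT; vc=[12]
#5 0x67→b12/s0 VC-HIT; vc=[8]
#6 0x42→b8/s0 VC-HIT; vc=[12]
#7 0x42→b8/s0 L1-HIT; vc=[12]
#8 0x2a→b5/s1 L1-HIT; vc=[12]
#9 0x60→b12/s0 VC-HIT; vc=[8]
#10 0x65→b12/s0 L1-HIT; vc=[8]
#11 0x46→b8/s0 VC-HIT; vc=[12]
#12 0x46→b8/s0 L1-HIT; vc=[12]
#13 0x45→b8/s0 L1-HIT; vc=[12]

VC = [12]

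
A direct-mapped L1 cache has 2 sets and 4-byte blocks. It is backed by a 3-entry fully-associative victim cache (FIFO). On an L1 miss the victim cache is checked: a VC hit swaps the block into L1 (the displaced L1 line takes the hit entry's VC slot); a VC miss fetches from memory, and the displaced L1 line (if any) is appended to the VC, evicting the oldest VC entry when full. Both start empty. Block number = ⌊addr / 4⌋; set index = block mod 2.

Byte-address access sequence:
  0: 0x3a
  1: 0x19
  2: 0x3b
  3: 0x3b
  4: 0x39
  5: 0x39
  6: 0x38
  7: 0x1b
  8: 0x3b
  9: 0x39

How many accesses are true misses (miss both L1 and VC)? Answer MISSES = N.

MISSES = 2

#0 0x3a→b14/s0 MISS; vc=[]
#1 0x19→b6/s0 MISS; vc=[14]
#2 0x3b→b14/s0 VC-HIT; vc=[6]
#3 0x3b→b14/s0 L1-HIT; vc=[6]
#4 0x39→b14/s0 L1-HIT; vc=[6]
#5 0x39→b14/s0 L1-HIT; vc=[6]
#6 0x38→b14/s0 L1-HIT; vc=[6]
#7 0x1b→b6/s0 VC-HIT; vc=[14]
#8 0x3b→b14/s0 VC-HIT; vc=[6]
#9 0x39→b14/s0 L1-HIT; vc=[6]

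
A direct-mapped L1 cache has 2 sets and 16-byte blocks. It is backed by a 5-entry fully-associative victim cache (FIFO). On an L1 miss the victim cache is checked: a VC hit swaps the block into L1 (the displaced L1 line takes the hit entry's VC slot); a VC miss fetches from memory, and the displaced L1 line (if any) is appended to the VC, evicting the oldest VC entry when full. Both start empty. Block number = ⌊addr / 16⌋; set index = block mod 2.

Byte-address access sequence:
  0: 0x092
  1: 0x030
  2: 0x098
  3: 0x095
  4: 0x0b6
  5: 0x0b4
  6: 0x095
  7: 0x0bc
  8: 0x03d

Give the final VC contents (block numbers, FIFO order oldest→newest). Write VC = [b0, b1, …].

VC = [11, 9]

0: 0x92 (blk 9, set 1) → MISS  vc=[]
1: 0x30 (blk 3, set 1) → MISS  vc=[9]
2: 0x98 (blk 9, set 1) → VC-HIT  vc=[3]
3: 0x95 (blk 9, set 1) → L1-HIT  vc=[3]
4: 0xb6 (blk 11, set 1) → MISS  vc=[3, 9]
5: 0xb4 (blk 11, set 1) → L1-HIT  vc=[3, 9]
6: 0x95 (blk 9, set 1) → VC-HIT  vc=[3, 11]
7: 0xbc (blk 11, set 1) → VC-HIT  vc=[3, 9]
8: 0x3d (blk 3, set 1) → VC-HIT  vc=[11, 9]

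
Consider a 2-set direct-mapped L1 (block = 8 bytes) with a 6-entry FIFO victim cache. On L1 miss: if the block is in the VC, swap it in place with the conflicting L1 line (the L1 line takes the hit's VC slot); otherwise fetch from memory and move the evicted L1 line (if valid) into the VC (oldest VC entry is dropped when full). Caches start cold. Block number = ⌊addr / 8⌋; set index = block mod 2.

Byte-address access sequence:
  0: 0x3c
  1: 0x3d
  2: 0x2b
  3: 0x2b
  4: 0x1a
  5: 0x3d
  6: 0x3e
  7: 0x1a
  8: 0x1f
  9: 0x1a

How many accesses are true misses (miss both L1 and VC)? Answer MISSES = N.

MISSES = 3

0: 0x3c (blk 7, set 1) → MISS  vc=[]
1: 0x3d (blk 7, set 1) → L1-HIT  vc=[]
2: 0x2b (blk 5, set 1) → MISS  vc=[7]
3: 0x2b (blk 5, set 1) → L1-HIT  vc=[7]
4: 0x1a (blk 3, set 1) → MISS  vc=[7, 5]
5: 0x3d (blk 7, set 1) → VC-HIT  vc=[3, 5]
6: 0x3e (blk 7, set 1) → L1-HIT  vc=[3, 5]
7: 0x1a (blk 3, set 1) → VC-HIT  vc=[7, 5]
8: 0x1f (blk 3, set 1) → L1-HIT  vc=[7, 5]
9: 0x1a (blk 3, set 1) → L1-HIT  vc=[7, 5]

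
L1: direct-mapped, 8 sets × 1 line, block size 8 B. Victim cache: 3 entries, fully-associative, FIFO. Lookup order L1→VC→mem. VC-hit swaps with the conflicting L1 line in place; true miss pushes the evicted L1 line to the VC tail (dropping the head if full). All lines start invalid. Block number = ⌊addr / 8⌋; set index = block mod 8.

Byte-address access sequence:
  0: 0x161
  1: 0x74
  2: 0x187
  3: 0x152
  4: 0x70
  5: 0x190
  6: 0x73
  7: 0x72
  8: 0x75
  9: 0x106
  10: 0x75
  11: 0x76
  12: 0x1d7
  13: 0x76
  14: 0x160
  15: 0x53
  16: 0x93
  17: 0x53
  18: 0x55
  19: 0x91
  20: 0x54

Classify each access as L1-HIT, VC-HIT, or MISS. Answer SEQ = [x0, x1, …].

  [0] addr=0x161 blk=44 s=4: MISS | VC []
  [1] addr=0x74 blk=14 s=6: MISS | VC []
  [2] addr=0x187 blk=48 s=0: MISS | VC []
  [3] addr=0x152 blk=42 s=2: MISS | VC []
  [4] addr=0x70 blk=14 s=6: L1-HIT | VC []
  [5] addr=0x190 blk=50 s=2: MISS | VC [42]
  [6] addr=0x73 blk=14 s=6: L1-HIT | VC [42]
  [7] addr=0x72 blk=14 s=6: L1-HIT | VC [42]
  [8] addr=0x75 blk=14 s=6: L1-HIT | VC [42]
  [9] addr=0x106 blk=32 s=0: MISS | VC [42, 48]
  [10] addr=0x75 blk=14 s=6: L1-HIT | VC [42, 48]
  [11] addr=0x76 blk=14 s=6: L1-HIT | VC [42, 48]
  [12] addr=0x1d7 blk=58 s=2: MISS | VC [42, 48, 50]
  [13] addr=0x76 blk=14 s=6: L1-HIT | VC [42, 48, 50]
  [14] addr=0x160 blk=44 s=4: L1-HIT | VC [42, 48, 50]
  [15] addr=0x53 blk=10 s=2: MISS | VC [48, 50, 58]
  [16] addr=0x93 blk=18 s=2: MISS | VC [50, 58, 10]
  [17] addr=0x53 blk=10 s=2: VC-HIT | VC [50, 58, 18]
  [18] addr=0x55 blk=10 s=2: L1-HIT | VC [50, 58, 18]
  [19] addr=0x91 blk=18 s=2: VC-HIT | VC [50, 58, 10]
  [20] addr=0x54 blk=10 s=2: VC-HIT | VC [50, 58, 18]

SEQ = [MISS, MISS, MISS, MISS, L1-HIT, MISS, L1-HIT, L1-HIT, L1-HIT, MISS, L1-HIT, L1-HIT, MISS, L1-HIT, L1-HIT, MISS, MISS, VC-HIT, L1-HIT, VC-HIT, VC-HIT]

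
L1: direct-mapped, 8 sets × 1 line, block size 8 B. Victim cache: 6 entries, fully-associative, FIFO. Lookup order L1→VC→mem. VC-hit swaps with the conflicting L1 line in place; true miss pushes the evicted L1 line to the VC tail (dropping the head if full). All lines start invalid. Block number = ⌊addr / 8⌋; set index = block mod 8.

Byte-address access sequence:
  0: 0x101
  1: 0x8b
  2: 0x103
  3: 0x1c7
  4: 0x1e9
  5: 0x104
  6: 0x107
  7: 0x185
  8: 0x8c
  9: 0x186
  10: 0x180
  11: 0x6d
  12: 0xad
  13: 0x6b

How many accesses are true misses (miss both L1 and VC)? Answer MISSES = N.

#0 0x101→b32/s0 MISS; vc=[]
#1 0x8b→b17/s1 MISS; vc=[]
#2 0x103→b32/s0 L1-HIT; vc=[]
#3 0x1c7→b56/s0 MISS; vc=[32]
#4 0x1e9→b61/s5 MISS; vc=[32]
#5 0x104→b32/s0 VC-HIT; vc=[56]
#6 0x107→b32/s0 L1-HIT; vc=[56]
#7 0x185→b48/s0 MISS; vc=[56,32]
#8 0x8c→b17/s1 L1-HIT; vc=[56,32]
#9 0x186→b48/s0 L1-HIT; vc=[56,32]
#10 0x180→b48/s0 L1-HIT; vc=[56,32]
#11 0x6d→b13/s5 MISS; vc=[56,32,61]
#12 0xad→b21/s5 MISS; vc=[56,32,61,13]
#13 0x6b→b13/s5 VC-HIT; vc=[56,32,61,21]

MISSES = 7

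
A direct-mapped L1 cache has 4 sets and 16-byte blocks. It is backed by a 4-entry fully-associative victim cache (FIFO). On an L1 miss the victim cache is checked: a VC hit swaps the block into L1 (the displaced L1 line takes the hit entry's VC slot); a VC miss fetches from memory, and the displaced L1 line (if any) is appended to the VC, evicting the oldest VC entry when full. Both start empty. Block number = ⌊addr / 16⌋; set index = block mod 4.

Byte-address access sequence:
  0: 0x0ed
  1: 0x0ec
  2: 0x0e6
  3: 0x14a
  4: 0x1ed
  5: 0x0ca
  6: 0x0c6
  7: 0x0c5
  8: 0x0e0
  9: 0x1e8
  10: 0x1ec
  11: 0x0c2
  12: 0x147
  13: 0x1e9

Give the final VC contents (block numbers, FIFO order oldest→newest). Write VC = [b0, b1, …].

0: 0xed (blk 14, set 2) → MISS  vc=[]
1: 0xec (blk 14, set 2) → L1-HIT  vc=[]
2: 0xe6 (blk 14, set 2) → L1-HIT  vc=[]
3: 0x14a (blk 20, set 0) → MISS  vc=[]
4: 0x1ed (blk 30, set 2) → MISS  vc=[14]
5: 0xca (blk 12, set 0) → MISS  vc=[14, 20]
6: 0xc6 (blk 12, set 0) → L1-HIT  vc=[14, 20]
7: 0xc5 (blk 12, set 0) → L1-HIT  vc=[14, 20]
8: 0xe0 (blk 14, set 2) → VC-HIT  vc=[30, 20]
9: 0x1e8 (blk 30, set 2) → VC-HIT  vc=[14, 20]
10: 0x1ec (blk 30, set 2) → L1-HIT  vc=[14, 20]
11: 0xc2 (blk 12, set 0) → L1-HIT  vc=[14, 20]
12: 0x147 (blk 20, set 0) → VC-HIT  vc=[14, 12]
13: 0x1e9 (blk 30, set 2) → L1-HIT  vc=[14, 12]

VC = [14, 12]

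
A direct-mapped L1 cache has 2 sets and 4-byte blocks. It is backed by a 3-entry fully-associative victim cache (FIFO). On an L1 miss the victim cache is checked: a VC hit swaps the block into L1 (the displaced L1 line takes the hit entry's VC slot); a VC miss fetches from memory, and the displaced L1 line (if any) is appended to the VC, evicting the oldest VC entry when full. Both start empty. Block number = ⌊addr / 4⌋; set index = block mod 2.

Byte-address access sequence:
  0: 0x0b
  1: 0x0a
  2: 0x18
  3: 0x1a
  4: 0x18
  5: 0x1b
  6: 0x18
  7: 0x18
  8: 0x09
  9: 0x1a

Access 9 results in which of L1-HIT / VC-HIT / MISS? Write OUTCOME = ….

#0 0xb→b2/s0 MISS; vc=[]
#1 0xa→b2/s0 L1-HIT; vc=[]
#2 0x18→b6/s0 MISS; vc=[2]
#3 0x1a→b6/s0 L1-HIT; vc=[2]
#4 0x18→b6/s0 L1-HIT; vc=[2]
#5 0x1b→b6/s0 L1-HIT; vc=[2]
#6 0x18→b6/s0 L1-HIT; vc=[2]
#7 0x18→b6/s0 L1-HIT; vc=[2]
#8 0x9→b2/s0 VC-HIT; vc=[6]
#9 0x1a→b6/s0 VC-HIT; vc=[2]

OUTCOME = VC-HIT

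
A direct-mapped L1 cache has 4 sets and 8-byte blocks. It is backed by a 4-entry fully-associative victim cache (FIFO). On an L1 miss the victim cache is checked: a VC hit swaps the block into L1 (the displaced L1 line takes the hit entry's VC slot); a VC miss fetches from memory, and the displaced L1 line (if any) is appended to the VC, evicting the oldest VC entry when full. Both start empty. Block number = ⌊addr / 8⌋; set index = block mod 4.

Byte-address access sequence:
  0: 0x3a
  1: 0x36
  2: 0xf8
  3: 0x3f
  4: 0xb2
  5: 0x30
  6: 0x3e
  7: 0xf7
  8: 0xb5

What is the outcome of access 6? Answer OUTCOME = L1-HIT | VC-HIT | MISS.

#0 0x3a→b7/s3 MISS; vc=[]
#1 0x36→b6/s2 MISS; vc=[]
#2 0xf8→b31/s3 MISS; vc=[7]
#3 0x3f→b7/s3 VC-HIT; vc=[31]
#4 0xb2→b22/s2 MISS; vc=[31,6]
#5 0x30→b6/s2 VC-HIT; vc=[31,22]
#6 0x3e→b7/s3 L1-HIT; vc=[31,22]
#7 0xf7→b30/s2 MISS; vc=[31,22,6]
#8 0xb5→b22/s2 VC-HIT; vc=[31,30,6]

OUTCOME = L1-HIT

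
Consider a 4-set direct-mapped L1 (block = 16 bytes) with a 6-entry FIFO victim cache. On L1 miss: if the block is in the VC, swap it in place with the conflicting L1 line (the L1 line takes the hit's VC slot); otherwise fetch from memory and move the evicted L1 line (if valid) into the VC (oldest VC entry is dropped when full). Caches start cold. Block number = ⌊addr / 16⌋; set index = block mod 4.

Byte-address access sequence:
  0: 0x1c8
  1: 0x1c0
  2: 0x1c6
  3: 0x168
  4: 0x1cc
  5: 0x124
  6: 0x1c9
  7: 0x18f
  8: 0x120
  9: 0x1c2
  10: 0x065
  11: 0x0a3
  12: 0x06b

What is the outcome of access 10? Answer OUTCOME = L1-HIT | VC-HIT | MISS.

0: 0x1c8 (blk 28, set 0) → MISS  vc=[]
1: 0x1c0 (blk 28, set 0) → L1-HIT  vc=[]
2: 0x1c6 (blk 28, set 0) → L1-HIT  vc=[]
3: 0x168 (blk 22, set 2) → MISS  vc=[]
4: 0x1cc (blk 28, set 0) → L1-HIT  vc=[]
5: 0x124 (blk 18, set 2) → MISS  vc=[22]
6: 0x1c9 (blk 28, set 0) → L1-HIT  vc=[22]
7: 0x18f (blk 24, set 0) → MISS  vc=[22, 28]
8: 0x120 (blk 18, set 2) → L1-HIT  vc=[22, 28]
9: 0x1c2 (blk 28, set 0) → VC-HIT  vc=[22, 24]
10: 0x65 (blk 6, set 2) → MISS  vc=[22, 24, 18]
11: 0xa3 (blk 10, set 2) → MISS  vc=[22, 24, 18, 6]
12: 0x6b (blk 6, set 2) → VC-HIT  vc=[22, 24, 18, 10]

OUTCOME = MISS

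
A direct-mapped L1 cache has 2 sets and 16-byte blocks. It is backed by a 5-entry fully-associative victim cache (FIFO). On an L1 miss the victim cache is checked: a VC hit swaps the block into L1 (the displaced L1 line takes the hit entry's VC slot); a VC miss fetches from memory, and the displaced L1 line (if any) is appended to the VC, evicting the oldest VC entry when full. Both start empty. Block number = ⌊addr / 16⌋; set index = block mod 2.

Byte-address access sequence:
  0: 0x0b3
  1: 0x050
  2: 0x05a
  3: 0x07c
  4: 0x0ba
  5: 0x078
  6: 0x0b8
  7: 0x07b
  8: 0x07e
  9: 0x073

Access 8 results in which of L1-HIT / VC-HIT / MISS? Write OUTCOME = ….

OUTCOME = L1-HIT

#0 0xb3→b11/s1 MISS; vc=[]
#1 0x50→b5/s1 MISS; vc=[11]
#2 0x5a→b5/s1 L1-HIT; vc=[11]
#3 0x7c→b7/s1 MISS; vc=[11,5]
#4 0xba→b11/s1 VC-HIT; vc=[7,5]
#5 0x78→b7/s1 VC-HIT; vc=[11,5]
#6 0xb8→b11/s1 VC-HIT; vc=[7,5]
#7 0x7b→b7/s1 VC-HIT; vc=[11,5]
#8 0x7e→b7/s1 L1-HIT; vc=[11,5]
#9 0x73→b7/s1 L1-HIT; vc=[11,5]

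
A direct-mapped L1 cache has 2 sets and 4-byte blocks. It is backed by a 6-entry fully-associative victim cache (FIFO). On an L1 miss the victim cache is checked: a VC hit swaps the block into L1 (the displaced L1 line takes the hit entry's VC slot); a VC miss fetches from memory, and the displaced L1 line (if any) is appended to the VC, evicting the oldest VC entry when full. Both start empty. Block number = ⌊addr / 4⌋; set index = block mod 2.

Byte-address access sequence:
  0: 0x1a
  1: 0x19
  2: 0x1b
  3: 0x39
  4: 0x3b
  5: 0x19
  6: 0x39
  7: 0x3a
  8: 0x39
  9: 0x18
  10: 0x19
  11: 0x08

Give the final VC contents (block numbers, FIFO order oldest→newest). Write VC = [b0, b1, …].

0: 0x1a (blk 6, set 0) → MISS  vc=[]
1: 0x19 (blk 6, set 0) → L1-HIT  vc=[]
2: 0x1b (blk 6, set 0) → L1-HIT  vc=[]
3: 0x39 (blk 14, set 0) → MISS  vc=[6]
4: 0x3b (blk 14, set 0) → L1-HIT  vc=[6]
5: 0x19 (blk 6, set 0) → VC-HIT  vc=[14]
6: 0x39 (blk 14, set 0) → VC-HIT  vc=[6]
7: 0x3a (blk 14, set 0) → L1-HIT  vc=[6]
8: 0x39 (blk 14, set 0) → L1-HIT  vc=[6]
9: 0x18 (blk 6, set 0) → VC-HIT  vc=[14]
10: 0x19 (blk 6, set 0) → L1-HIT  vc=[14]
11: 0x8 (blk 2, set 0) → MISS  vc=[14, 6]

VC = [14, 6]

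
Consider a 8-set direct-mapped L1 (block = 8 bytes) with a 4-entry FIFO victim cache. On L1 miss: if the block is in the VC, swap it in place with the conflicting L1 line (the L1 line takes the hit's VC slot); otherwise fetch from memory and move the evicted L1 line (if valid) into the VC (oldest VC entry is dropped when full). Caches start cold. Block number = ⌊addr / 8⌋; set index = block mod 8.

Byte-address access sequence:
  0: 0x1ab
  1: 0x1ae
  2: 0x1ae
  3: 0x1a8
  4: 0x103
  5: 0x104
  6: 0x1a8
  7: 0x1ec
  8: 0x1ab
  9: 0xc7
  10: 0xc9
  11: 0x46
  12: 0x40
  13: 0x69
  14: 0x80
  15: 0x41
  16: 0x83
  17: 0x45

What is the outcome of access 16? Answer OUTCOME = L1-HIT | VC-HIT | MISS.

OUTCOME = VC-HIT

#0 0x1ab→b53/s5 MISS; vc=[]
#1 0x1ae→b53/s5 L1-HIT; vc=[]
#2 0x1ae→b53/s5 L1-HIT; vc=[]
#3 0x1a8→b53/s5 L1-HIT; vc=[]
#4 0x103→b32/s0 MISS; vc=[]
#5 0x104→b32/s0 L1-HIT; vc=[]
#6 0x1a8→b53/s5 L1-HIT; vc=[]
#7 0x1ec→b61/s5 MISS; vc=[53]
#8 0x1ab→b53/s5 VC-HIT; vc=[61]
#9 0xc7→b24/s0 MISS; vc=[61,32]
#10 0xc9→b25/s1 MISS; vc=[61,32]
#11 0x46→b8/s0 MISS; vc=[61,32,24]
#12 0x40→b8/s0 L1-HIT; vc=[61,32,24]
#13 0x69→b13/s5 MISS; vc=[61,32,24,53]
#14 0x80→b16/s0 MISS; vc=[32,24,53,8]
#15 0x41→b8/s0 VC-HIT; vc=[32,24,53,16]
#16 0x83→b16/s0 VC-HIT; vc=[32,24,53,8]
#17 0x45→b8/s0 VC-HIT; vc=[32,24,53,16]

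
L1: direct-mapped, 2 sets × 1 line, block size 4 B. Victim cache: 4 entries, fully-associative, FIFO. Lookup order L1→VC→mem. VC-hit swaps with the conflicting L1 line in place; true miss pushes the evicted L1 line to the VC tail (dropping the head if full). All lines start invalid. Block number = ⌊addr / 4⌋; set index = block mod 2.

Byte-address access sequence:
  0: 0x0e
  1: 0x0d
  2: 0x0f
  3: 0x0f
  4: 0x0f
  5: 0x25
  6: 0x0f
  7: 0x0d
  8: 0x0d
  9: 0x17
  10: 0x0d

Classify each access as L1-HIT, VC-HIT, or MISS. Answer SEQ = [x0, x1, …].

#0 0xe→b3/s1 MISS; vc=[]
#1 0xd→b3/s1 L1-HIT; vc=[]
#2 0xf→b3/s1 L1-HIT; vc=[]
#3 0xf→b3/s1 L1-HIT; vc=[]
#4 0xf→b3/s1 L1-HIT; vc=[]
#5 0x25→b9/s1 MISS; vc=[3]
#6 0xf→b3/s1 VC-HIT; vc=[9]
#7 0xd→b3/s1 L1-HIT; vc=[9]
#8 0xd→b3/s1 L1-HIT; vc=[9]
#9 0x17→b5/s1 MISS; vc=[9,3]
#10 0xd→b3/s1 VC-HIT; vc=[9,5]

SEQ = [MISS, L1-HIT, L1-HIT, L1-HIT, L1-HIT, MISS, VC-HIT, L1-HIT, L1-HIT, MISS, VC-HIT]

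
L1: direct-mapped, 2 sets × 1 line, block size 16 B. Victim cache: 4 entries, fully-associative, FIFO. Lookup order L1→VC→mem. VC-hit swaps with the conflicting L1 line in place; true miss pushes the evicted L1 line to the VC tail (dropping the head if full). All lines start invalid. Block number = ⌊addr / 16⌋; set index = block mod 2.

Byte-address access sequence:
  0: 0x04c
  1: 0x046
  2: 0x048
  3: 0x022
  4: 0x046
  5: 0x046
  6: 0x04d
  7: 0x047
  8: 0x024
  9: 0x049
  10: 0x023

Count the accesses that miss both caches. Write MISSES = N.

0: 0x4c (blk 4, set 0) → MISS  vc=[]
1: 0x46 (blk 4, set 0) → L1-HIT  vc=[]
2: 0x48 (blk 4, set 0) → L1-HIT  vc=[]
3: 0x22 (blk 2, set 0) → MISS  vc=[4]
4: 0x46 (blk 4, set 0) → VC-HIT  vc=[2]
5: 0x46 (blk 4, set 0) → L1-HIT  vc=[2]
6: 0x4d (blk 4, set 0) → L1-HIT  vc=[2]
7: 0x47 (blk 4, set 0) → L1-HIT  vc=[2]
8: 0x24 (blk 2, set 0) → VC-HIT  vc=[4]
9: 0x49 (blk 4, set 0) → VC-HIT  vc=[2]
10: 0x23 (blk 2, set 0) → VC-HIT  vc=[4]

MISSES = 2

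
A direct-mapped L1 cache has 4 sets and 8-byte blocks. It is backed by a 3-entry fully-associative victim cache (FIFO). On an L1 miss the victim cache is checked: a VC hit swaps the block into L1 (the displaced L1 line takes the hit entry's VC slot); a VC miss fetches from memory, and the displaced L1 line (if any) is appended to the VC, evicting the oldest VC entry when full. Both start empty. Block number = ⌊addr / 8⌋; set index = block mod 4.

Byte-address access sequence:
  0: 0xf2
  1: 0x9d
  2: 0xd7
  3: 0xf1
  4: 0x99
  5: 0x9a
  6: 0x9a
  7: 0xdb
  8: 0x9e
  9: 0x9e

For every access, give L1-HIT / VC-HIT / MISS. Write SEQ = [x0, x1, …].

SEQ = [MISS, MISS, MISS, VC-HIT, L1-HIT, L1-HIT, L1-HIT, MISS, VC-HIT, L1-HIT]

  [0] addr=0xf2 blk=30 s=2: MISS | VC []
  [1] addr=0x9d blk=19 s=3: MISS | VC []
  [2] addr=0xd7 blk=26 s=2: MISS | VC [30]
  [3] addr=0xf1 blk=30 s=2: VC-HIT | VC [26]
  [4] addr=0x99 blk=19 s=3: L1-HIT | VC [26]
  [5] addr=0x9a blk=19 s=3: L1-HIT | VC [26]
  [6] addr=0x9a blk=19 s=3: L1-HIT | VC [26]
  [7] addr=0xdb blk=27 s=3: MISS | VC [26, 19]
  [8] addr=0x9e blk=19 s=3: VC-HIT | VC [26, 27]
  [9] addr=0x9e blk=19 s=3: L1-HIT | VC [26, 27]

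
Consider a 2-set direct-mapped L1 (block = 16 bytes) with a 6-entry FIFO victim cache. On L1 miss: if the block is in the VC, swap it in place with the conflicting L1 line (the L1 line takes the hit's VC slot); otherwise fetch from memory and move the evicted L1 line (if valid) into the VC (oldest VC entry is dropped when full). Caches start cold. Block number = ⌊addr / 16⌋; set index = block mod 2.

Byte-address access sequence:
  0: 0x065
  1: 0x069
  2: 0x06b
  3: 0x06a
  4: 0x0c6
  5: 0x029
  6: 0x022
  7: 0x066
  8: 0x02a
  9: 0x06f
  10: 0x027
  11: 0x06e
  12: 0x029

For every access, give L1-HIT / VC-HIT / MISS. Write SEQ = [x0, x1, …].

#0 0x65→b6/s0 MISS; vc=[]
#1 0x69→b6/s0 L1-HIT; vc=[]
#2 0x6b→b6/s0 L1-HIT; vc=[]
#3 0x6a→b6/s0 L1-HIT; vc=[]
#4 0xc6→b12/s0 MISS; vc=[6]
#5 0x29→b2/s0 MISS; vc=[6,12]
#6 0x22→b2/s0 L1-HIT; vc=[6,12]
#7 0x66→b6/s0 VC-HIT; vc=[2,12]
#8 0x2a→b2/s0 VC-HIT; vc=[6,12]
#9 0x6f→b6/s0 VC-HIT; vc=[2,12]
#10 0x27→b2/s0 VC-HIT; vc=[6,12]
#11 0x6e→b6/s0 VC-HIT; vc=[2,12]
#12 0x29→b2/s0 VC-HIT; vc=[6,12]

SEQ = [MISS, L1-HIT, L1-HIT, L1-HIT, MISS, MISS, L1-HIT, VC-HIT, VC-HIT, VC-HIT, VC-HIT, VC-HIT, VC-HIT]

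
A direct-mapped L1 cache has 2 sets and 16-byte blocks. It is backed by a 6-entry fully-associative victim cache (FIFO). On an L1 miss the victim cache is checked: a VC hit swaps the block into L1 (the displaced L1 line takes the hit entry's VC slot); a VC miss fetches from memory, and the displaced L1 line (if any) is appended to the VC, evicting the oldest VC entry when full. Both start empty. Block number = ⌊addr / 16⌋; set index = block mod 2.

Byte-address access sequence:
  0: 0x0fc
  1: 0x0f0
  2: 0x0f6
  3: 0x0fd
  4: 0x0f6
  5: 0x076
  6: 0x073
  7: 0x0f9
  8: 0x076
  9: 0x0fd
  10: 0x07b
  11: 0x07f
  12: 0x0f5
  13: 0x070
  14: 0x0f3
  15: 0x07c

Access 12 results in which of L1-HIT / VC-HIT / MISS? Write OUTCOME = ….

#0 0xfc→b15/s1 MISS; vc=[]
#1 0xf0→b15/s1 L1-HIT; vc=[]
#2 0xf6→b15/s1 L1-HIT; vc=[]
#3 0xfd→b15/s1 L1-HIT; vc=[]
#4 0xf6→b15/s1 L1-HIT; vc=[]
#5 0x76→b7/s1 MISS; vc=[15]
#6 0x73→b7/s1 L1-HIT; vc=[15]
#7 0xf9→b15/s1 VC-HIT; vc=[7]
#8 0x76→b7/s1 VC-HIT; vc=[15]
#9 0xfd→b15/s1 VC-HIT; vc=[7]
#10 0x7b→b7/s1 VC-HIT; vc=[15]
#11 0x7f→b7/s1 L1-HIT; vc=[15]
#12 0xf5→b15/s1 VC-HIT; vc=[7]
#13 0x70→b7/s1 VC-HIT; vc=[15]
#14 0xf3→b15/s1 VC-HIT; vc=[7]
#15 0x7c→b7/s1 VC-HIT; vc=[15]

OUTCOME = VC-HIT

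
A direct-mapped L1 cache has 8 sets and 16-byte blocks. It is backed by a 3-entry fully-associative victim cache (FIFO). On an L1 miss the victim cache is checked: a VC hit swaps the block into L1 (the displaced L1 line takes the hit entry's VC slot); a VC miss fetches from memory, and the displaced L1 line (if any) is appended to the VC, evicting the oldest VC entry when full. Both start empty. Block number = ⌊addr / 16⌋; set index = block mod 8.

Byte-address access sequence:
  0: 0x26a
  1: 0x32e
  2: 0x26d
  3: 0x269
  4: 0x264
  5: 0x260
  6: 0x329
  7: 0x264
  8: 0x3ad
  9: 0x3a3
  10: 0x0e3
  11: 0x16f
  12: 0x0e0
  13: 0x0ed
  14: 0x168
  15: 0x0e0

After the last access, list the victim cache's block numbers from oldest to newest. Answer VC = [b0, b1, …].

#0 0x26a→b38/s6 MISS; vc=[]
#1 0x32e→b50/s2 MISS; vc=[]
#2 0x26d→b38/s6 L1-HIT; vc=[]
#3 0x269→b38/s6 L1-HIT; vc=[]
#4 0x264→b38/s6 L1-HIT; vc=[]
#5 0x260→b38/s6 L1-HIT; vc=[]
#6 0x329→b50/s2 L1-HIT; vc=[]
#7 0x264→b38/s6 L1-HIT; vc=[]
#8 0x3ad→b58/s2 MISS; vc=[50]
#9 0x3a3→b58/s2 L1-HIT; vc=[50]
#10 0xe3→b14/s6 MISS; vc=[50,38]
#11 0x16f→b22/s6 MISS; vc=[50,38,14]
#12 0xe0→b14/s6 VC-HIT; vc=[50,38,22]
#13 0xed→b14/s6 L1-HIT; vc=[50,38,22]
#14 0x168→b22/s6 VC-HIT; vc=[50,38,14]
#15 0xe0→b14/s6 VC-HIT; vc=[50,38,22]

VC = [50, 38, 22]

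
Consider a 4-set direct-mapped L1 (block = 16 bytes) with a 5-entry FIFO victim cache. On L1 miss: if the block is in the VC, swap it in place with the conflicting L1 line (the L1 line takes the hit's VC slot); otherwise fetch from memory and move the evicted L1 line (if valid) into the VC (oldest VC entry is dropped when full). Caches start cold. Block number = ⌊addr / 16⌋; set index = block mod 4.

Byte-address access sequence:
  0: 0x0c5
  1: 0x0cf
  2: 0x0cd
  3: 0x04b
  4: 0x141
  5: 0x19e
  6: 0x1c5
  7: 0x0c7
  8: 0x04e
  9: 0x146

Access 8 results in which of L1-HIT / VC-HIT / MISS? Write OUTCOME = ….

OUTCOME = VC-HIT

#0 0xc5→b12/s0 MISS; vc=[]
#1 0xcf→b12/s0 L1-HIT; vc=[]
#2 0xcd→b12/s0 L1-HIT; vc=[]
#3 0x4b→b4/s0 MISS; vc=[12]
#4 0x141→b20/s0 MISS; vc=[12,4]
#5 0x19e→b25/s1 MISS; vc=[12,4]
#6 0x1c5→b28/s0 MISS; vc=[12,4,20]
#7 0xc7→b12/s0 VC-HIT; vc=[28,4,20]
#8 0x4e→b4/s0 VC-HIT; vc=[28,12,20]
#9 0x146→b20/s0 VC-HIT; vc=[28,12,4]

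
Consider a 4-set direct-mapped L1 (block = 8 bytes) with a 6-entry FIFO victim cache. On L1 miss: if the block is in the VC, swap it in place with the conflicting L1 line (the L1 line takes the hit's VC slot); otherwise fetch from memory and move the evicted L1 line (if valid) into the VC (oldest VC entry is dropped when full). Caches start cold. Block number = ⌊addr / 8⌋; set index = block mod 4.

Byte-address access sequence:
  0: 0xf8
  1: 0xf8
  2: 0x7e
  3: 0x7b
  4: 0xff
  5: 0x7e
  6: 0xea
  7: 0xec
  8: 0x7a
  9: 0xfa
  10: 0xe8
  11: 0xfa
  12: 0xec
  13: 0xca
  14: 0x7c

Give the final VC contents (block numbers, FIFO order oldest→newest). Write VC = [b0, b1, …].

  [0] addr=0xf8 blk=31 s=3: MISS | VC []
  [1] addr=0xf8 blk=31 s=3: L1-HIT | VC []
  [2] addr=0x7e blk=15 s=3: MISS | VC [31]
  [3] addr=0x7b blk=15 s=3: L1-HIT | VC [31]
  [4] addr=0xff blk=31 s=3: VC-HIT | VC [15]
  [5] addr=0x7e blk=15 s=3: VC-HIT | VC [31]
  [6] addr=0xea blk=29 s=1: MISS | VC [31]
  [7] addr=0xec blk=29 s=1: L1-HIT | VC [31]
  [8] addr=0x7a blk=15 s=3: L1-HIT | VC [31]
  [9] addr=0xfa blk=31 s=3: VC-HIT | VC [15]
  [10] addr=0xe8 blk=29 s=1: L1-HIT | VC [15]
  [11] addr=0xfa blk=31 s=3: L1-HIT | VC [15]
  [12] addr=0xec blk=29 s=1: L1-HIT | VC [15]
  [13] addr=0xca blk=25 s=1: MISS | VC [15, 29]
  [14] addr=0x7c blk=15 s=3: VC-HIT | VC [31, 29]

VC = [31, 29]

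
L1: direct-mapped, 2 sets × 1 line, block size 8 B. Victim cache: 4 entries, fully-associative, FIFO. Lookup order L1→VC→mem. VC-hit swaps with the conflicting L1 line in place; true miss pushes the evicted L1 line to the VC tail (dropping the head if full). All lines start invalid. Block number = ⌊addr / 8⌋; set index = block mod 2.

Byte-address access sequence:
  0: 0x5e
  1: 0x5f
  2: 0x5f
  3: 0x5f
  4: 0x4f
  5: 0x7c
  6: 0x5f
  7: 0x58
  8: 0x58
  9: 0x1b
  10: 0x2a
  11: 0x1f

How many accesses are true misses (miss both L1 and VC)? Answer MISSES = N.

#0 0x5e→b11/s1 MISS; vc=[]
#1 0x5f→b11/s1 L1-HIT; vc=[]
#2 0x5f→b11/s1 L1-HIT; vc=[]
#3 0x5f→b11/s1 L1-HIT; vc=[]
#4 0x4f→b9/s1 MISS; vc=[11]
#5 0x7c→b15/s1 MISS; vc=[11,9]
#6 0x5f→b11/s1 VC-HIT; vc=[15,9]
#7 0x58→b11/s1 L1-HIT; vc=[15,9]
#8 0x58→b11/s1 L1-HIT; vc=[15,9]
#9 0x1b→b3/s1 MISS; vc=[15,9,11]
#10 0x2a→b5/s1 MISS; vc=[15,9,11,3]
#11 0x1f→b3/s1 VC-HIT; vc=[15,9,11,5]

MISSES = 5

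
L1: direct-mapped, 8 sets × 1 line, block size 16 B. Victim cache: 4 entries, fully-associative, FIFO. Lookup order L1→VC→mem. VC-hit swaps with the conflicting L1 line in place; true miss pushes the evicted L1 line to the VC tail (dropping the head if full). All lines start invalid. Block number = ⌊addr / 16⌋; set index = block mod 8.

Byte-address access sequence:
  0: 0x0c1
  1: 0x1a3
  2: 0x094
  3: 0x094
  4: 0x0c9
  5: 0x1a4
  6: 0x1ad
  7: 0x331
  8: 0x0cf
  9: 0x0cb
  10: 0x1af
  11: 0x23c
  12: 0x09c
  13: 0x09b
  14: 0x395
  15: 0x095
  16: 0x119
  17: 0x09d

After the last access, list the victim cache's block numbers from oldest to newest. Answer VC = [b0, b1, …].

VC = [51, 57, 17]

0: 0xc1 (blk 12, set 4) → MISS  vc=[]
1: 0x1a3 (blk 26, set 2) → MISS  vc=[]
2: 0x94 (blk 9, set 1) → MISS  vc=[]
3: 0x94 (blk 9, set 1) → L1-HIT  vc=[]
4: 0xc9 (blk 12, set 4) → L1-HIT  vc=[]
5: 0x1a4 (blk 26, set 2) → L1-HIT  vc=[]
6: 0x1ad (blk 26, set 2) → L1-HIT  vc=[]
7: 0x331 (blk 51, set 3) → MISS  vc=[]
8: 0xcf (blk 12, set 4) → L1-HIT  vc=[]
9: 0xcb (blk 12, set 4) → L1-HIT  vc=[]
10: 0x1af (blk 26, set 2) → L1-HIT  vc=[]
11: 0x23c (blk 35, set 3) → MISS  vc=[51]
12: 0x9c (blk 9, set 1) → L1-HIT  vc=[51]
13: 0x9b (blk 9, set 1) → L1-HIT  vc=[51]
14: 0x395 (blk 57, set 1) → MISS  vc=[51, 9]
15: 0x95 (blk 9, set 1) → VC-HIT  vc=[51, 57]
16: 0x119 (blk 17, set 1) → MISS  vc=[51, 57, 9]
17: 0x9d (blk 9, set 1) → VC-HIT  vc=[51, 57, 17]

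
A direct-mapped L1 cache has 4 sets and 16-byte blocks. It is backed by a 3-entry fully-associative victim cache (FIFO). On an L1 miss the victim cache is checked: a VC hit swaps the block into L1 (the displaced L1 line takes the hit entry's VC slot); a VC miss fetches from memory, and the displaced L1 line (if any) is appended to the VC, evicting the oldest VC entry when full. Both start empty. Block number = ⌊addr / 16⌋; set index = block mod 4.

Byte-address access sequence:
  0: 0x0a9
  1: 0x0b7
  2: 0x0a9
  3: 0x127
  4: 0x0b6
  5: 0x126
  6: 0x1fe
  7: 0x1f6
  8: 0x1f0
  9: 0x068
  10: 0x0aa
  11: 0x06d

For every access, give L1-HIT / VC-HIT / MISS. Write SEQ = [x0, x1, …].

SEQ = [MISS, MISS, L1-HIT, MISS, L1-HIT, L1-HIT, MISS, L1-HIT, L1-HIT, MISS, VC-HIT, VC-HIT]

#0 0xa9→b10/s2 MISS; vc=[]
#1 0xb7→b11/s3 MISS; vc=[]
#2 0xa9→b10/s2 L1-HIT; vc=[]
#3 0x127→b18/s2 MISS; vc=[10]
#4 0xb6→b11/s3 L1-HIT; vc=[10]
#5 0x126→b18/s2 L1-HIT; vc=[10]
#6 0x1fe→b31/s3 MISS; vc=[10,11]
#7 0x1f6→b31/s3 L1-HIT; vc=[10,11]
#8 0x1f0→b31/s3 L1-HIT; vc=[10,11]
#9 0x68→b6/s2 MISS; vc=[10,11,18]
#10 0xaa→b10/s2 VC-HIT; vc=[6,11,18]
#11 0x6d→b6/s2 VC-HIT; vc=[10,11,18]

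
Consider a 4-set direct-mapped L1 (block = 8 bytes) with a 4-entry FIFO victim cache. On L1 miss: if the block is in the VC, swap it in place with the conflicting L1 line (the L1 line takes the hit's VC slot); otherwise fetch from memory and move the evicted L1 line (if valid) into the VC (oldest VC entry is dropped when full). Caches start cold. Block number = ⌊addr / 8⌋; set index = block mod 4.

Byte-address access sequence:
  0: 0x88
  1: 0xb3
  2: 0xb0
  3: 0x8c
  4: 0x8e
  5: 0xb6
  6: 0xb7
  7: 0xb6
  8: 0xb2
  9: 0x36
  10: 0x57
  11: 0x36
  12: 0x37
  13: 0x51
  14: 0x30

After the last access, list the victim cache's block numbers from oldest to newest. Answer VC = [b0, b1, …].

  [0] addr=0x88 blk=17 s=1: MISS | VC []
  [1] addr=0xb3 blk=22 s=2: MISS | VC []
  [2] addr=0xb0 blk=22 s=2: L1-HIT | VC []
  [3] addr=0x8c blk=17 s=1: L1-HIT | VC []
  [4] addr=0x8e blk=17 s=1: L1-HIT | VC []
  [5] addr=0xb6 blk=22 s=2: L1-HIT | VC []
  [6] addr=0xb7 blk=22 s=2: L1-HIT | VC []
  [7] addr=0xb6 blk=22 s=2: L1-HIT | VC []
  [8] addr=0xb2 blk=22 s=2: L1-HIT | VC []
  [9] addr=0x36 blk=6 s=2: MISS | VC [22]
  [10] addr=0x57 blk=10 s=2: MISS | VC [22, 6]
  [11] addr=0x36 blk=6 s=2: VC-HIT | VC [22, 10]
  [12] addr=0x37 blk=6 s=2: L1-HIT | VC [22, 10]
  [13] addr=0x51 blk=10 s=2: VC-HIT | VC [22, 6]
  [14] addr=0x30 blk=6 s=2: VC-HIT | VC [22, 10]

VC = [22, 10]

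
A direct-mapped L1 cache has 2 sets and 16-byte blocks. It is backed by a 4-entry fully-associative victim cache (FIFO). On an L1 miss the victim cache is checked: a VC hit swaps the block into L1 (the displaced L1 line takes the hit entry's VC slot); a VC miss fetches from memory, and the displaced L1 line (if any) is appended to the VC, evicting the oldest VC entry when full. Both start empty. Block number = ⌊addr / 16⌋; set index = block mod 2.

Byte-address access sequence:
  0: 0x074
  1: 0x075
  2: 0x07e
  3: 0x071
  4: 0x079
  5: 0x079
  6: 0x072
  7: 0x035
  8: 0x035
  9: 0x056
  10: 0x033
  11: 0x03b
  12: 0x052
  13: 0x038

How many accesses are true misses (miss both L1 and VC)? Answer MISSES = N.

MISSES = 3

0: 0x74 (blk 7, set 1) → MISS  vc=[]
1: 0x75 (blk 7, set 1) → L1-HIT  vc=[]
2: 0x7e (blk 7, set 1) → L1-HIT  vc=[]
3: 0x71 (blk 7, set 1) → L1-HIT  vc=[]
4: 0x79 (blk 7, set 1) → L1-HIT  vc=[]
5: 0x79 (blk 7, set 1) → L1-HIT  vc=[]
6: 0x72 (blk 7, set 1) → L1-HIT  vc=[]
7: 0x35 (blk 3, set 1) → MISS  vc=[7]
8: 0x35 (blk 3, set 1) → L1-HIT  vc=[7]
9: 0x56 (blk 5, set 1) → MISS  vc=[7, 3]
10: 0x33 (blk 3, set 1) → VC-HIT  vc=[7, 5]
11: 0x3b (blk 3, set 1) → L1-HIT  vc=[7, 5]
12: 0x52 (blk 5, set 1) → VC-HIT  vc=[7, 3]
13: 0x38 (blk 3, set 1) → VC-HIT  vc=[7, 5]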